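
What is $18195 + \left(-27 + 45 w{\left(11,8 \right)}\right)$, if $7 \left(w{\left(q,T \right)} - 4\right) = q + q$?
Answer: $\frac{129426}{7} \approx 18489.0$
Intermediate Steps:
$w{\left(q,T \right)} = 4 + \frac{2 q}{7}$ ($w{\left(q,T \right)} = 4 + \frac{q + q}{7} = 4 + \frac{2 q}{7}$)
$18195 + \left(-27 + 45 w{\left(11,8 \right)}\right) = 18195 - \left(27 - 45 \left(4 + \frac{2}{7} \cdot 11\right)\right) = 18195 - \left(27 - 45 \left(4 + \frac{22}{7}\right)\right) = 18195 + \left(-27 + 45 \cdot \frac{50}{7}\right) = 18195 + \left(-27 + \frac{2250}{7}\right) = 18195 + \frac{2061}{7} = \frac{129426}{7}$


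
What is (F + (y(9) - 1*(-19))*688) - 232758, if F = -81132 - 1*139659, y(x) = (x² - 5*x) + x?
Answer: -409517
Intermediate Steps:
y(x) = x² - 4*x
F = -220791 (F = -81132 - 139659 = -220791)
(F + (y(9) - 1*(-19))*688) - 232758 = (-220791 + (9*(-4 + 9) - 1*(-19))*688) - 232758 = (-220791 + (9*5 + 19)*688) - 232758 = (-220791 + (45 + 19)*688) - 232758 = (-220791 + 64*688) - 232758 = (-220791 + 44032) - 232758 = -176759 - 232758 = -409517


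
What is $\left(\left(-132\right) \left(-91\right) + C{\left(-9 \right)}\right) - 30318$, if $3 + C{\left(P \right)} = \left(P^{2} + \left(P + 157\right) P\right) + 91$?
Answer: $-19469$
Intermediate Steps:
$C{\left(P \right)} = 88 + P^{2} + P \left(157 + P\right)$ ($C{\left(P \right)} = -3 + \left(\left(P^{2} + \left(P + 157\right) P\right) + 91\right) = -3 + \left(\left(P^{2} + \left(157 + P\right) P\right) + 91\right) = -3 + \left(\left(P^{2} + P \left(157 + P\right)\right) + 91\right) = -3 + \left(91 + P^{2} + P \left(157 + P\right)\right) = 88 + P^{2} + P \left(157 + P\right)$)
$\left(\left(-132\right) \left(-91\right) + C{\left(-9 \right)}\right) - 30318 = \left(\left(-132\right) \left(-91\right) + \left(88 + 2 \left(-9\right)^{2} + 157 \left(-9\right)\right)\right) - 30318 = \left(12012 + \left(88 + 2 \cdot 81 - 1413\right)\right) - 30318 = \left(12012 + \left(88 + 162 - 1413\right)\right) - 30318 = \left(12012 - 1163\right) - 30318 = 10849 - 30318 = -19469$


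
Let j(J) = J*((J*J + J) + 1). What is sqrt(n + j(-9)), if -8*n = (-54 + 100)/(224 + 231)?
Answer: I*sqrt(544072165)/910 ≈ 25.632*I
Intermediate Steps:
n = -23/1820 (n = -(-54 + 100)/(8*(224 + 231)) = -23/(4*455) = -1/8*46/455 = -23/1820 ≈ -0.012637)
j(J) = J*(1 + J + J**2) (j(J) = J*((J**2 + J) + 1) = J*((J + J**2) + 1) = J*(1 + J + J**2))
sqrt(n + j(-9)) = sqrt(-23/1820 - 9*(1 - 9 + (-9)**2)) = sqrt(-23/1820 - 9*(1 - 9 + 81)) = sqrt(-23/1820 - 9*73) = sqrt(-23/1820 - 657) = sqrt(-1195763/1820) = I*sqrt(544072165)/910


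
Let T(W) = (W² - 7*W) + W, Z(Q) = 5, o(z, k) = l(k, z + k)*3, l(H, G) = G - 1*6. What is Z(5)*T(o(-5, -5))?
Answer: 12960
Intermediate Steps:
l(H, G) = -6 + G (l(H, G) = G - 6 = -6 + G)
o(z, k) = -18 + 3*k + 3*z (o(z, k) = (-6 + (z + k))*3 = (-6 + (k + z))*3 = (-6 + k + z)*3 = -18 + 3*k + 3*z)
T(W) = W² - 6*W
Z(5)*T(o(-5, -5)) = 5*((-18 + 3*(-5) + 3*(-5))*(-6 + (-18 + 3*(-5) + 3*(-5)))) = 5*((-18 - 15 - 15)*(-6 + (-18 - 15 - 15))) = 5*(-48*(-6 - 48)) = 5*(-48*(-54)) = 5*2592 = 12960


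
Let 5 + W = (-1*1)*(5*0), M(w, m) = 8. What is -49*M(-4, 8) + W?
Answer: -397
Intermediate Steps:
W = -5 (W = -5 + (-1*1)*(5*0) = -5 - 1*0 = -5 + 0 = -5)
-49*M(-4, 8) + W = -49*8 - 5 = -392 - 5 = -397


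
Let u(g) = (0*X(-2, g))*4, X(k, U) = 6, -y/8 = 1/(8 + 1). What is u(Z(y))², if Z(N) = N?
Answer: 0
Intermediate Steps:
y = -8/9 (y = -8/(8 + 1) = -8/9 ≈ -0.88889)
u(g) = 0 (u(g) = (0*6)*4 = 0*4 = 0)
u(Z(y))² = 0² = 0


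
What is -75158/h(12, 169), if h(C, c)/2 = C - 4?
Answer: -37579/8 ≈ -4697.4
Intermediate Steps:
h(C, c) = -8 + 2*C (h(C, c) = 2*(C - 4) = 2*(-4 + C) = -8 + 2*C)
-75158/h(12, 169) = -75158/(-8 + 2*12) = -75158/(-8 + 24) = -75158/16 = -75158*1/16 = -37579/8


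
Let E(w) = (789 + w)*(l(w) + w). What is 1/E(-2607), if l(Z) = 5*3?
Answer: 1/4712256 ≈ 2.1221e-7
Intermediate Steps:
l(Z) = 15
E(w) = (15 + w)*(789 + w) (E(w) = (789 + w)*(15 + w) = (15 + w)*(789 + w))
1/E(-2607) = 1/(11835 + (-2607)**2 + 804*(-2607)) = 1/(11835 + 6796449 - 2096028) = 1/4712256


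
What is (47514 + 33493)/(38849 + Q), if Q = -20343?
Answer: 81007/18506 ≈ 4.3773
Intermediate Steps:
(47514 + 33493)/(38849 + Q) = (47514 + 33493)/(38849 - 20343) = 81007/18506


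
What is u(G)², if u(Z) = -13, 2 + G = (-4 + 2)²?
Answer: 169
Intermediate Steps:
G = 2 (G = -2 + (-4 + 2)² = -2 + (-2)² = -2 + 4 = 2)
u(G)² = (-13)² = 169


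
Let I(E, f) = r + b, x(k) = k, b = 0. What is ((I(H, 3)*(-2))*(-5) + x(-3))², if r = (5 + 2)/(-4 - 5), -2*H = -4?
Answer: 9409/81 ≈ 116.16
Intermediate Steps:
H = 2 (H = -½*(-4) = 2)
r = -7/9 (r = 7/(-9) = 7*(-⅑) = -7/9 ≈ -0.77778)
I(E, f) = -7/9 (I(E, f) = -7/9 + 0 = -7/9)
((I(H, 3)*(-2))*(-5) + x(-3))² = (-7/9*(-2)*(-5) - 3)² = ((14/9)*(-5) - 3)² = (-70/9 - 3)² = (-97/9)² = 9409/81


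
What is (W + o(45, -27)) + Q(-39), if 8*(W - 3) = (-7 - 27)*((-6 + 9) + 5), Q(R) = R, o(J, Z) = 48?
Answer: -22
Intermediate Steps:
W = -31 (W = 3 + ((-7 - 27)*((-6 + 9) + 5))/8 = 3 + (-34*(3 + 5))/8 = 3 + (-34*8)/8 = 3 + (⅛)*(-272) = 3 - 34 = -31)
(W + o(45, -27)) + Q(-39) = (-31 + 48) - 39 = 17 - 39 = -22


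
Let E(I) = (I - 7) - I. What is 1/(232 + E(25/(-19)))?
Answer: 1/225 ≈ 0.0044444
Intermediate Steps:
E(I) = -7 (E(I) = (-7 + I) - I = -7)
1/(232 + E(25/(-19))) = 1/(232 - 7) = 1/225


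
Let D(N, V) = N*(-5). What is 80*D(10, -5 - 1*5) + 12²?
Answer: -3856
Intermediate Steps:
D(N, V) = -5*N
80*D(10, -5 - 1*5) + 12² = 80*(-5*10) + 12² = 80*(-50) + 144 = -4000 + 144 = -3856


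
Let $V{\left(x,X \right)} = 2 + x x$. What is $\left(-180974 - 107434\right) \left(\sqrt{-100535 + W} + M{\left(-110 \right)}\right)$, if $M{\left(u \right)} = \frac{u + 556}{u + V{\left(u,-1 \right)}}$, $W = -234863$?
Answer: $- \frac{16078746}{1499} - 288408 i \sqrt{335398} \approx -10726.0 - 1.6703 \cdot 10^{8} i$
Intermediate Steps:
$V{\left(x,X \right)} = 2 + x^{2}$
$M{\left(u \right)} = \frac{556 + u}{2 + u + u^{2}}$ ($M{\left(u \right)} = \frac{u + 556}{u + \left(2 + u^{2}\right)} = \frac{556 + u}{2 + u + u^{2}}$)
$\left(-180974 - 107434\right) \left(\sqrt{-100535 + W} + M{\left(-110 \right)}\right) = \left(-180974 - 107434\right) \left(\sqrt{-100535 - 234863} + \frac{556 - 110}{2 - 110 + \left(-110\right)^{2}}\right) = - 288408 \left(\sqrt{-335398} + \frac{1}{2 - 110 + 12100} \cdot 446\right) = - 288408 \left(i \sqrt{335398} + \frac{1}{11992} \cdot 446\right) = - 288408 \left(i \sqrt{335398} + \frac{223}{5996}\right) = - 288408 \left(\frac{223}{5996} + i \sqrt{335398}\right) = - \frac{16078746}{1499} - 288408 i \sqrt{335398}$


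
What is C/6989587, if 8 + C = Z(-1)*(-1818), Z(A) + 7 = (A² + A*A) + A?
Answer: 10900/6989587 ≈ 0.0015595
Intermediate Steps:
Z(A) = -7 + A + 2*A² (Z(A) = -7 + ((A² + A*A) + A) = -7 + ((A² + A²) + A) = -7 + (2*A² + A) = -7 + (A + 2*A²) = -7 + A + 2*A²)
C = 10900 (C = -8 + (-7 - 1 + 2*(-1)²)*(-1818) = -8 + (-7 - 1 + 2*1)*(-1818) = -8 + (-7 - 1 + 2)*(-1818) = -8 - 6*(-1818) = -8 + 10908 = 10900)
C/6989587 = 10900/6989587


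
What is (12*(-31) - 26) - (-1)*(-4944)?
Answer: -5342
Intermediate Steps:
(12*(-31) - 26) - (-1)*(-4944) = (-372 - 26) - 1*4944 = -398 - 4944 = -5342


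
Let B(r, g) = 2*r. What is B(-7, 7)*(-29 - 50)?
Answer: 1106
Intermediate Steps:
B(-7, 7)*(-29 - 50) = (2*(-7))*(-29 - 50) = -14*(-79) = 1106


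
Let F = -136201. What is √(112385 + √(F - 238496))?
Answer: √(112385 + 3*I*√41633) ≈ 335.24 + 0.913*I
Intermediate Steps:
√(112385 + √(F - 238496)) = √(112385 + √(-136201 - 238496)) = √(112385 + √(-374697)) = √(112385 + 3*I*√41633)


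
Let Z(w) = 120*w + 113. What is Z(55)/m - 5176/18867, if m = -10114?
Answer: -179004235/190820838 ≈ -0.93808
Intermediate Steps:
Z(w) = 113 + 120*w
Z(55)/m - 5176/18867 = (113 + 120*55)/(-10114) - 5176/18867 = (113 + 6600)*(-1/10114) - 5176*1/18867 = 6713*(-1/10114) - 5176/18867 = -6713/10114 - 5176/18867 = -179004235/190820838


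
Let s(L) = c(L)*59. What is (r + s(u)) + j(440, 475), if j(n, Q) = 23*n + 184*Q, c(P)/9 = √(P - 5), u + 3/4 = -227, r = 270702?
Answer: 368222 + 3717*I*√19/2 ≈ 3.6822e+5 + 8101.0*I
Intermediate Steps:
u = -911/4 (u = -¾ - 227 = -911/4 ≈ -227.75)
c(P) = 9*√(-5 + P) (c(P) = 9*√(P - 5) = 9*√(-5 + P))
s(L) = 531*√(-5 + L) (s(L) = (9*√(-5 + L))*59 = 531*√(-5 + L))
(r + s(u)) + j(440, 475) = (270702 + 531*√(-5 - 911/4)) + (23*440 + 184*475) = (270702 + 531*√(-931/4)) + (10120 + 87400) = (270702 + 531*(7*I*√19/2)) + 97520 = (270702 + 3717*I*√19/2) + 97520 = 368222 + 3717*I*√19/2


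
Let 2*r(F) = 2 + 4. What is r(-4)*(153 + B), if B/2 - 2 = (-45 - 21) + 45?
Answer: 345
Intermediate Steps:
r(F) = 3 (r(F) = (2 + 4)/2 = (1/2)*6 = 3)
B = -38 (B = 4 + 2*((-45 - 21) + 45) = 4 + 2*(-66 + 45) = 4 + 2*(-21) = 4 - 42 = -38)
r(-4)*(153 + B) = 3*(153 - 38) = 3*115 = 345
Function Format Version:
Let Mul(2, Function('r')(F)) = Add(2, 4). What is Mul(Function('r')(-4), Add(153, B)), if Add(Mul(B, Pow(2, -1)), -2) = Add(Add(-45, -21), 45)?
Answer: 345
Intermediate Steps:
Function('r')(F) = 3 (Function('r')(F) = Mul(Rational(1, 2), Add(2, 4)) = Mul(Rational(1, 2), 6) = 3)
B = -38 (B = Add(4, Mul(2, Add(Add(-45, -21), 45))) = Add(4, Mul(2, Add(-66, 45))) = Add(4, Mul(2, -21)) = Add(4, -42) = -38)
Mul(Function('r')(-4), Add(153, B)) = Mul(3, Add(153, -38)) = Mul(3, 115) = 345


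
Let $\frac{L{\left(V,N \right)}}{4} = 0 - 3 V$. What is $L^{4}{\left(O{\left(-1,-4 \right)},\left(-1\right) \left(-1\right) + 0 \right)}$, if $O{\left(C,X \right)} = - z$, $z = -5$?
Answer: $12960000$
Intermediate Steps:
$O{\left(C,X \right)} = 5$ ($O{\left(C,X \right)} = \left(-1\right) \left(-5\right) = 5$)
$L{\left(V,N \right)} = - 12 V$ ($L{\left(V,N \right)} = 4 \left(0 - 3 V\right) = 4 \left(- 3 V\right) = - 12 V$)
$L^{4}{\left(O{\left(-1,-4 \right)},\left(-1\right) \left(-1\right) + 0 \right)} = \left(\left(-12\right) 5\right)^{4} = \left(-60\right)^{4} = 12960000$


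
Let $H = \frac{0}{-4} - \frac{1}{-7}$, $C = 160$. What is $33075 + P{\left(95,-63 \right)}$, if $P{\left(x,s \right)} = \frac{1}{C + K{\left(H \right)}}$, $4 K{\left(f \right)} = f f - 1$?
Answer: $\frac{258911149}{7828} \approx 33075.0$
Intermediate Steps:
$H = \frac{1}{7}$ ($H = 0 \left(- \frac{1}{4}\right) - - \frac{1}{7} = 0 + \frac{1}{7} = \frac{1}{7} \approx 0.14286$)
$K{\left(f \right)} = - \frac{1}{4} + \frac{f^{2}}{4}$ ($K{\left(f \right)} = \frac{f f - 1}{4} = \frac{f^{2} - 1}{4} = \frac{-1 + f^{2}}{4} = - \frac{1}{4} + \frac{f^{2}}{4}$)
$P{\left(x,s \right)} = \frac{49}{7828}$ ($P{\left(x,s \right)} = \frac{1}{160 - \left(\frac{1}{4} - \frac{1}{4 \cdot 49}\right)} = \frac{1}{160 + \left(- \frac{1}{4} + \frac{1}{4} \cdot \frac{1}{49}\right)} = \frac{1}{160 + \left(- \frac{1}{4} + \frac{1}{196}\right)} = \frac{1}{160 - \frac{12}{49}} = \frac{1}{\frac{7828}{49}} = \frac{49}{7828}$)
$33075 + P{\left(95,-63 \right)} = 33075 + \frac{49}{7828} = \frac{258911149}{7828}$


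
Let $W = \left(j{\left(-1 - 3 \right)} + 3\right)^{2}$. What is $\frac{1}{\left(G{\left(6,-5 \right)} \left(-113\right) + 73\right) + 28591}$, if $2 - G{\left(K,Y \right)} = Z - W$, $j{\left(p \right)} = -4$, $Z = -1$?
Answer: $\frac{1}{28212} \approx 3.5446 \cdot 10^{-5}$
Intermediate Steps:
$W = 1$ ($W = \left(-4 + 3\right)^{2} = \left(-1\right)^{2} = 1$)
$G{\left(K,Y \right)} = 4$ ($G{\left(K,Y \right)} = 2 - \left(-1 - 1\right) = 2 - -2 = 2 + 2 = 4$)
$\frac{1}{\left(G{\left(6,-5 \right)} \left(-113\right) + 73\right) + 28591} = \frac{1}{\left(4 \left(-113\right) + 73\right) + 28591} = \frac{1}{\left(-452 + 73\right) + 28591} = \frac{1}{-379 + 28591} = \frac{1}{28212}$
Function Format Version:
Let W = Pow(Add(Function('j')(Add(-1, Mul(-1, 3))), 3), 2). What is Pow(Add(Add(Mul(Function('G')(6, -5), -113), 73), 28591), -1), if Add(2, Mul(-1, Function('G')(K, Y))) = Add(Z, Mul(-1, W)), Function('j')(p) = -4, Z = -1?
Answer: Rational(1, 28212) ≈ 3.5446e-5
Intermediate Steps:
W = 1 (W = Pow(Add(-4, 3), 2) = Pow(-1, 2) = 1)
Function('G')(K, Y) = 4 (Function('G')(K, Y) = Add(2, Mul(-1, Add(-1, Mul(-1, 1)))) = Add(2, Mul(-1, Add(-1, -1))) = Add(2, Mul(-1, -2)) = Add(2, 2) = 4)
Pow(Add(Add(Mul(Function('G')(6, -5), -113), 73), 28591), -1) = Pow(Add(Add(Mul(4, -113), 73), 28591), -1) = Pow(Add(Add(-452, 73), 28591), -1) = Pow(Add(-379, 28591), -1) = Pow(28212, -1) = Rational(1, 28212)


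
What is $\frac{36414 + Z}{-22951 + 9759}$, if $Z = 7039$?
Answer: $- \frac{43453}{13192} \approx -3.2939$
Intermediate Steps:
$\frac{36414 + Z}{-22951 + 9759} = \frac{36414 + 7039}{-22951 + 9759} = \frac{43453}{-13192} = 43453 \left(- \frac{1}{13192}\right) = - \frac{43453}{13192}$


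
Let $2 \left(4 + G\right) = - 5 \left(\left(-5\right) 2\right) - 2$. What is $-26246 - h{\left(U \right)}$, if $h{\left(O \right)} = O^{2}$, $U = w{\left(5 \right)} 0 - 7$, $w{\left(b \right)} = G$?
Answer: $-26295$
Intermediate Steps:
$G = 20$ ($G = -4 + \frac{- 5 \left(\left(-5\right) 2\right) - 2}{2} = -4 + \frac{\left(-5\right) \left(-10\right) - 2}{2} = -4 + \frac{50 - 2}{2} = -4 + \frac{1}{2} \cdot 48 = -4 + 24 = 20$)
$w{\left(b \right)} = 20$
$U = -7$ ($U = 20 \cdot 0 - 7 = 0 - 7 = -7$)
$-26246 - h{\left(U \right)} = -26246 - \left(-7\right)^{2} = -26246 - 49 = -26295$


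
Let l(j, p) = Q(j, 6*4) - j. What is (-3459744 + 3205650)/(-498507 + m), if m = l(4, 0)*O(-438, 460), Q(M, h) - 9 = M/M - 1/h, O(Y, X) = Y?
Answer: 1016376/2004467 ≈ 0.50706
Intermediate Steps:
Q(M, h) = 10 - 1/h (Q(M, h) = 9 + (M/M - 1/h) = 9 + (1 - 1/h) = 10 - 1/h)
l(j, p) = 239/24 - j (l(j, p) = (10 - 1/(6*4)) - j = (10 - 1/24) - j = 239/24 - j)
m = -10439/4 (m = (239/24 - 1*4)*(-438) = (239/24 - 4)*(-438) = (143/24)*(-438) = -10439/4 ≈ -2609.8)
(-3459744 + 3205650)/(-498507 + m) = (-3459744 + 3205650)/(-498507 - 10439/4) = -254094/(-2004467/4) = -254094*(-4/2004467) = 1016376/2004467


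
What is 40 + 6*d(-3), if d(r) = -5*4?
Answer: -80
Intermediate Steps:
d(r) = -20
40 + 6*d(-3) = 40 + 6*(-20) = 40 - 120 = -80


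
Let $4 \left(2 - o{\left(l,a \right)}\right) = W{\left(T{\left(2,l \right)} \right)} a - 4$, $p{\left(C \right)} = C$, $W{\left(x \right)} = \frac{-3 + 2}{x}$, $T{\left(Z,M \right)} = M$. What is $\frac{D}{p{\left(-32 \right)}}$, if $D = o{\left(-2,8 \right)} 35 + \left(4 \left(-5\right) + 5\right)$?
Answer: $- \frac{55}{32} \approx -1.7188$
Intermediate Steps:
$W{\left(x \right)} = - \frac{1}{x}$
$o{\left(l,a \right)} = 3 + \frac{a}{4 l}$ ($o{\left(l,a \right)} = 2 - \frac{- \frac{1}{l} a - 4}{4} = 2 - \frac{- \frac{a}{l} - 4}{4} = 2 - \frac{-4 - \frac{a}{l}}{4} = 2 + \left(1 + \frac{a}{4 l}\right) = 3 + \frac{a}{4 l}$)
$D = 55$ ($D = \left(3 + \frac{1}{4} \cdot 8 \frac{1}{-2}\right) 35 + \left(4 \left(-5\right) + 5\right) = \left(3 + \frac{1}{4} \cdot 8 \left(- \frac{1}{2}\right)\right) 35 + \left(-20 + 5\right) = \left(3 - 1\right) 35 - 15 = 2 \cdot 35 - 15 = 70 - 15 = 55$)
$\frac{D}{p{\left(-32 \right)}} = \frac{55}{-32} = 55 \left(- \frac{1}{32}\right) = - \frac{55}{32}$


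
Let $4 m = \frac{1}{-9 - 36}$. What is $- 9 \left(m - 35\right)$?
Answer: $\frac{6301}{20} \approx 315.05$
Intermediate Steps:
$m = - \frac{1}{180}$ ($m = \frac{1}{4 \left(-9 - 36\right)} = \frac{1}{4 \left(-45\right)} = \frac{1}{4} \left(- \frac{1}{45}\right) = - \frac{1}{180} \approx -0.0055556$)
$- 9 \left(m - 35\right) = - 9 \left(- \frac{1}{180} - 35\right) = \left(-9\right) \left(- \frac{6301}{180}\right) = \frac{6301}{20}$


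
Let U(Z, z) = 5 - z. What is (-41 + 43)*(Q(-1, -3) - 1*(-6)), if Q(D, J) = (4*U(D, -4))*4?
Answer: 300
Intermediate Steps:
Q(D, J) = 144 (Q(D, J) = (4*(5 - 1*(-4)))*4 = (4*(5 + 4))*4 = (4*9)*4 = 36*4 = 144)
(-41 + 43)*(Q(-1, -3) - 1*(-6)) = (-41 + 43)*(144 - 1*(-6)) = 2*(144 + 6) = 2*150 = 300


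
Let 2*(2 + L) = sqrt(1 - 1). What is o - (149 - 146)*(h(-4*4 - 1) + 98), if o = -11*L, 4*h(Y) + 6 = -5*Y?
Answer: -1325/4 ≈ -331.25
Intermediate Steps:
L = -2 (L = -2 + sqrt(1 - 1)/2 = -2 + sqrt(0)/2 = -2 + (1/2)*0 = -2 + 0 = -2)
h(Y) = -3/2 - 5*Y/4 (h(Y) = -3/2 + (-5*Y)/4 = -3/2 - 5*Y/4)
o = 22 (o = -11*(-2) = 22)
o - (149 - 146)*(h(-4*4 - 1) + 98) = 22 - (149 - 146)*((-3/2 - 5*(-4*4 - 1)/4) + 98) = 22 - 3*((-3/2 - 5*(-16 - 1)/4) + 98) = 22 - 3*((-3/2 - 5/4*(-17)) + 98) = 22 - 3*((-3/2 + 85/4) + 98) = 22 - 3*(79/4 + 98) = 22 - 3*471/4 = 22 - 1*1413/4 = 22 - 1413/4 = -1325/4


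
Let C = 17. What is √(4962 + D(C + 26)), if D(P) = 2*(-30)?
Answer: √4902 ≈ 70.014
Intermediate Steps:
D(P) = -60
√(4962 + D(C + 26)) = √(4962 - 60) = √4902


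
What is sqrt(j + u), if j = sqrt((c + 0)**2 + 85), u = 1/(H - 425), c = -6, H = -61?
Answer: sqrt(32070)/54 ≈ 3.3163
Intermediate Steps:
u = -1/486 (u = 1/(-61 - 425) = 1/(-486) = -1/486 ≈ -0.0020576)
j = 11 (j = sqrt((-6 + 0)**2 + 85) = sqrt((-6)**2 + 85) = sqrt(36 + 85) = sqrt(121) = 11)
sqrt(j + u) = sqrt(11 - 1/486) = sqrt(5345/486) = sqrt(32070)/54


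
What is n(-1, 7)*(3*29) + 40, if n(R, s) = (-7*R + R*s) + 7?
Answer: 649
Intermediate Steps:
n(R, s) = 7 - 7*R + R*s
n(-1, 7)*(3*29) + 40 = (7 - 7*(-1) - 1*7)*(3*29) + 40 = (7 + 7 - 7)*87 + 40 = 7*87 + 40 = 609 + 40 = 649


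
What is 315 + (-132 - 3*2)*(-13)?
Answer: 2109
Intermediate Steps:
315 + (-132 - 3*2)*(-13) = 315 + (-132 - 1*6)*(-13) = 315 + (-132 - 6)*(-13) = 315 - 138*(-13) = 315 + 1794 = 2109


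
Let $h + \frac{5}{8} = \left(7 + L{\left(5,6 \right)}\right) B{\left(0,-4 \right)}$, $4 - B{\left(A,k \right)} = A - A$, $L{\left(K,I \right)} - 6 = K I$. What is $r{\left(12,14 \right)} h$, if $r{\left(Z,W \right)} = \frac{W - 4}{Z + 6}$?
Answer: $\frac{2285}{24} \approx 95.208$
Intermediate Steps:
$L{\left(K,I \right)} = 6 + I K$ ($L{\left(K,I \right)} = 6 + K I = 6 + I K$)
$B{\left(A,k \right)} = 4$ ($B{\left(A,k \right)} = 4 - \left(A - A\right) = 4 - 0 = 4 + 0 = 4$)
$h = \frac{1371}{8}$ ($h = - \frac{5}{8} + \left(7 + \left(6 + 6 \cdot 5\right)\right) 4 = - \frac{5}{8} + \left(7 + \left(6 + 30\right)\right) 4 = - \frac{5}{8} + \left(7 + 36\right) 4 = - \frac{5}{8} + 43 \cdot 4 = - \frac{5}{8} + 172 = \frac{1371}{8} \approx 171.38$)
$r{\left(Z,W \right)} = \frac{-4 + W}{6 + Z}$
$r{\left(12,14 \right)} h = \frac{-4 + 14}{6 + 12} \cdot \frac{1371}{8} = \frac{1}{18} \cdot 10 \cdot \frac{1371}{8} = \frac{5}{9} \cdot \frac{1371}{8} = \frac{2285}{24}$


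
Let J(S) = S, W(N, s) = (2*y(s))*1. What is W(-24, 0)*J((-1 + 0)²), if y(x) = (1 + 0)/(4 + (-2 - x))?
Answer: 1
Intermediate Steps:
y(x) = 1/(2 - x)
W(N, s) = -2/(-2 + s) (W(N, s) = (2*(-1/(-2 + s)))*1 = -2/(-2 + s)*1 = -2/(-2 + s))
W(-24, 0)*J((-1 + 0)²) = (-2/(-2 + 0))*(-1 + 0)² = -2/(-2)*(-1)² = -2*(-½)*1 = 1*1 = 1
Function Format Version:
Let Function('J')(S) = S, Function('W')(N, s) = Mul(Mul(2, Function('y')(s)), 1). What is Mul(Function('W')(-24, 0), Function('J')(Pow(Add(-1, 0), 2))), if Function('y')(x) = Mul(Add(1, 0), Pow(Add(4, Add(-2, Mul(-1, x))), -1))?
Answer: 1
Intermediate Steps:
Function('y')(x) = Pow(Add(2, Mul(-1, x)), -1) (Function('y')(x) = Mul(1, Pow(Add(2, Mul(-1, x)), -1)) = Pow(Add(2, Mul(-1, x)), -1))
Function('W')(N, s) = Mul(-2, Pow(Add(-2, s), -1)) (Function('W')(N, s) = Mul(Mul(2, Mul(-1, Pow(Add(-2, s), -1))), 1) = Mul(Mul(-2, Pow(Add(-2, s), -1)), 1) = Mul(-2, Pow(Add(-2, s), -1)))
Mul(Function('W')(-24, 0), Function('J')(Pow(Add(-1, 0), 2))) = Mul(Mul(-2, Pow(Add(-2, 0), -1)), Pow(Add(-1, 0), 2)) = Mul(Mul(-2, Pow(-2, -1)), Pow(-1, 2)) = Mul(Mul(-2, Rational(-1, 2)), 1) = Mul(1, 1) = 1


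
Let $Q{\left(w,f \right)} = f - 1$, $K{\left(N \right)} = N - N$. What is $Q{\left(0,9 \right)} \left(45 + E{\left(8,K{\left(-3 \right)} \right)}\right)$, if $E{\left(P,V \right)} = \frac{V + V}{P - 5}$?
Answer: $360$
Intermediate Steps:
$K{\left(N \right)} = 0$
$E{\left(P,V \right)} = \frac{2 V}{-5 + P}$
$Q{\left(w,f \right)} = -1 + f$
$Q{\left(0,9 \right)} \left(45 + E{\left(8,K{\left(-3 \right)} \right)}\right) = \left(-1 + 9\right) \left(45 + 2 \cdot 0 \frac{1}{-5 + 8}\right) = 8 \left(45 + 2 \cdot 0 \cdot \frac{1}{3}\right) = 8 \left(45 + 0\right) = 8 \cdot 45 = 360$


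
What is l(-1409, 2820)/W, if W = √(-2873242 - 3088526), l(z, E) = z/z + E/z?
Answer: 1411*I*√1490442/4200065556 ≈ 0.00041014*I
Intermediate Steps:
l(z, E) = 1 + E/z
W = 2*I*√1490442 (W = √(-5961768) = 2*I*√1490442 ≈ 2441.7*I)
l(-1409, 2820)/W = ((2820 - 1409)/(-1409))/((2*I*√1490442)) = (-1/1409*1411)*(-I*√1490442/2980884) = -(-1411)*I*√1490442/4200065556 = 1411*I*√1490442/4200065556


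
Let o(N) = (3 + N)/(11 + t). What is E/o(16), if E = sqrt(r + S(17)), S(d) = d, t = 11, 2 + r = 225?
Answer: 88*sqrt(15)/19 ≈ 17.938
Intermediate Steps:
r = 223 (r = -2 + 225 = 223)
o(N) = 3/22 + N/22 (o(N) = (3 + N)/(11 + 11) = (3 + N)/22 = (3 + N)*(1/22) = 3/22 + N/22)
E = 4*sqrt(15) (E = sqrt(223 + 17) = sqrt(240) = 4*sqrt(15) ≈ 15.492)
E/o(16) = (4*sqrt(15))/(3/22 + (1/22)*16) = (4*sqrt(15))/(3/22 + 8/11) = (4*sqrt(15))/(19/22) = (4*sqrt(15))*(22/19) = 88*sqrt(15)/19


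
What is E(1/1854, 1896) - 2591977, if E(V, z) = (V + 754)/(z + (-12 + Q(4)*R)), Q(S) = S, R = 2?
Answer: -9092052579419/3507768 ≈ -2.5920e+6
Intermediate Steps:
E(V, z) = (754 + V)/(-4 + z) (E(V, z) = (V + 754)/(z + (-12 + 4*2)) = (754 + V)/(z + (-12 + 8)) = (754 + V)/(z - 4) = (754 + V)/(-4 + z))
E(1/1854, 1896) - 2591977 = (754 + 1/1854)/(-4 + 1896) - 2591977 = (754 + 1/1854)/1892 - 2591977 = (1/1892)*(1397917/1854) - 2591977 = 1397917/3507768 - 2591977 = -9092052579419/3507768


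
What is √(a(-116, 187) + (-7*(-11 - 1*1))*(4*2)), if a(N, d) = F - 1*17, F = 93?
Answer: 2*√187 ≈ 27.350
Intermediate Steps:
a(N, d) = 76 (a(N, d) = 93 - 1*17 = 93 - 17 = 76)
√(a(-116, 187) + (-7*(-11 - 1*1))*(4*2)) = √(76 + (-7*(-11 - 1*1))*(4*2)) = √(76 - 7*(-11 - 1)*8) = √(76 - 7*(-12)*8) = √(76 + 84*8) = √(76 + 672) = √748 = 2*√187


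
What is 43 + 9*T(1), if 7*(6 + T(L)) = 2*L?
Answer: -59/7 ≈ -8.4286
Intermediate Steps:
T(L) = -6 + 2*L/7 (T(L) = -6 + (2*L)/7 = -6 + 2*L/7)
43 + 9*T(1) = 43 + 9*(-6 + (2/7)*1) = 43 + 9*(-6 + 2/7) = 43 + 9*(-40/7) = 43 - 360/7 = -59/7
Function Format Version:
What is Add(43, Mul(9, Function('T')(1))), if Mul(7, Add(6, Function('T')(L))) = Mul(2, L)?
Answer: Rational(-59, 7) ≈ -8.4286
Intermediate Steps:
Function('T')(L) = Add(-6, Mul(Rational(2, 7), L)) (Function('T')(L) = Add(-6, Mul(Rational(1, 7), Mul(2, L))) = Add(-6, Mul(Rational(2, 7), L)))
Add(43, Mul(9, Function('T')(1))) = Add(43, Mul(9, Add(-6, Mul(Rational(2, 7), 1)))) = Add(43, Mul(9, Add(-6, Rational(2, 7)))) = Add(43, Mul(9, Rational(-40, 7))) = Add(43, Rational(-360, 7)) = Rational(-59, 7)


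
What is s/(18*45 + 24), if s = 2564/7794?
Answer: 641/1625049 ≈ 0.00039445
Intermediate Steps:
s = 1282/3897 (s = 2564*(1/7794) = 1282/3897 ≈ 0.32897)
s/(18*45 + 24) = 1282/(3897*(18*45 + 24)) = 1282/(3897*(810 + 24)) = (1282/3897)/834 = (1282/3897)*(1/834) = 641/1625049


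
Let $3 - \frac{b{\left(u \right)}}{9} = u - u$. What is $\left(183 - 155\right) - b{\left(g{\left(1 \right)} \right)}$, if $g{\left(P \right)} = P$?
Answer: $1$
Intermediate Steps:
$b{\left(u \right)} = 27$ ($b{\left(u \right)} = 27 - 9 \left(u - u\right) = 27 - 0 = 27 + 0 = 27$)
$\left(183 - 155\right) - b{\left(g{\left(1 \right)} \right)} = \left(183 - 155\right) - 27 = 28 - 27 = 1$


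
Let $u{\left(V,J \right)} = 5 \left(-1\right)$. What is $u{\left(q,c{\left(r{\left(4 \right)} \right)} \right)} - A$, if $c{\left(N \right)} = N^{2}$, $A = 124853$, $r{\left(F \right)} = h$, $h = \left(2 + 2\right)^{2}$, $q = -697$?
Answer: $-124858$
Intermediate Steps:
$h = 16$ ($h = 4^{2} = 16$)
$r{\left(F \right)} = 16$
$u{\left(V,J \right)} = -5$
$u{\left(q,c{\left(r{\left(4 \right)} \right)} \right)} - A = -5 - 124853 = -124858$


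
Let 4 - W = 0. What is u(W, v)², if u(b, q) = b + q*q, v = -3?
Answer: 169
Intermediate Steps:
W = 4 (W = 4 - 1*0 = 4 + 0 = 4)
u(b, q) = b + q²
u(W, v)² = (4 + (-3)²)² = (4 + 9)² = 13² = 169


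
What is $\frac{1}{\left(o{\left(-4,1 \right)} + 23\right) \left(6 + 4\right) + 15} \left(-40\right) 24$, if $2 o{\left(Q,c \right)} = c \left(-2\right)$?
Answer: $- \frac{192}{47} \approx -4.0851$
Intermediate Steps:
$o{\left(Q,c \right)} = - c$ ($o{\left(Q,c \right)} = \frac{c \left(-2\right)}{2} = \frac{\left(-2\right) c}{2} = - c$)
$\frac{1}{\left(o{\left(-4,1 \right)} + 23\right) \left(6 + 4\right) + 15} \left(-40\right) 24 = \frac{1}{\left(\left(-1\right) 1 + 23\right) \left(6 + 4\right) + 15} \left(-40\right) 24 = \frac{1}{\left(-1 + 23\right) 10 + 15} \left(-40\right) 24 = \frac{1}{22 \cdot 10 + 15} \left(-40\right) 24 = \frac{1}{220 + 15} \left(-40\right) 24 = \frac{1}{235} \left(-40\right) 24 = \left(- \frac{8}{47}\right) 24 = - \frac{192}{47}$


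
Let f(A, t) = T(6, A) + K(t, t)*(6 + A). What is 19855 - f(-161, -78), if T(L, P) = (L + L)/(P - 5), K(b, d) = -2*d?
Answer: 3654911/83 ≈ 44035.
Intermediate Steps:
T(L, P) = 2*L/(-5 + P) (T(L, P) = (2*L)/(-5 + P) = 2*L/(-5 + P))
f(A, t) = 12/(-5 + A) - 2*t*(6 + A) (f(A, t) = 2*6/(-5 + A) + (-2*t)*(6 + A) = 12/(-5 + A) - 2*t*(6 + A))
19855 - f(-161, -78) = 19855 - 2*(6 - 1*(-78)*(-5 - 161)*(6 - 161))/(-5 - 161) = 19855 - 2*(6 - 1*(-78)*(-166)*(-155))/(-166) = 19855 - 2*(-1)*(6 + 2006940)/166 = 19855 - 2*(-1)*2006946/166 = 19855 - 1*(-2006946/83) = 19855 + 2006946/83 = 3654911/83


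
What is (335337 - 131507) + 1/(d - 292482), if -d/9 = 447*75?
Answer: 121117212809/594207 ≈ 2.0383e+5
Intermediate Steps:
d = -301725 (d = -4023*75 = -9*33525 = -301725)
(335337 - 131507) + 1/(d - 292482) = (335337 - 131507) + 1/(-301725 - 292482) = 203830 + 1/(-594207) = 203830 - 1/594207 = 121117212809/594207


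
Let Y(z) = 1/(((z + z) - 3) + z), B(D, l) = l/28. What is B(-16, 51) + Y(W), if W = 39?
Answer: 2921/1596 ≈ 1.8302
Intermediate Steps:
B(D, l) = l/28 (B(D, l) = l*(1/28) = l/28)
Y(z) = 1/(-3 + 3*z) (Y(z) = 1/((2*z - 3) + z) = 1/((-3 + 2*z) + z) = 1/(-3 + 3*z))
B(-16, 51) + Y(W) = (1/28)*51 + 1/(3*(-1 + 39)) = 51/28 + (⅓)/38 = 51/28 + (⅓)*(1/38) = 51/28 + 1/114 = 2921/1596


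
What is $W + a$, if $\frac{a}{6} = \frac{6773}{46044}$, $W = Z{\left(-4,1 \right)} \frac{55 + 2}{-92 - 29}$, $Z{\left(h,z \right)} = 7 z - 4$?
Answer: $- \frac{492721}{928554} \approx -0.53063$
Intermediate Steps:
$Z{\left(h,z \right)} = -4 + 7 z$
$W = - \frac{171}{121}$ ($W = \left(-4 + 7 \cdot 1\right) \frac{55 + 2}{-92 - 29} = \left(-4 + 7\right) \frac{57}{-121} = 3 \cdot 57 \left(- \frac{1}{121}\right) = 3 \left(- \frac{57}{121}\right) = - \frac{171}{121} \approx -1.4132$)
$a = \frac{6773}{7674}$ ($a = 6 \cdot \frac{6773}{46044} = \frac{6773}{7674} \approx 0.88259$)
$W + a = - \frac{171}{121} + \frac{6773}{7674} = - \frac{492721}{928554}$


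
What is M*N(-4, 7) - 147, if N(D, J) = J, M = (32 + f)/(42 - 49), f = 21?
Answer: -200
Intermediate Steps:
M = -53/7 (M = (32 + 21)/(42 - 49) = 53/(-7) = 53*(-⅐) = -53/7 ≈ -7.5714)
M*N(-4, 7) - 147 = -53/7*7 - 147 = -53 - 147 = -200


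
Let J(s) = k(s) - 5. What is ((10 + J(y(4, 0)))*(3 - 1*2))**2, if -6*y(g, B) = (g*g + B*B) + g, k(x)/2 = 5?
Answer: 225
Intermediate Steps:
k(x) = 10 (k(x) = 2*5 = 10)
y(g, B) = -g/6 - B**2/6 - g**2/6 (y(g, B) = -((g*g + B*B) + g)/6 = -((g**2 + B**2) + g)/6 = -((B**2 + g**2) + g)/6 = -(g + B**2 + g**2)/6 = -g/6 - B**2/6 - g**2/6)
J(s) = 5 (J(s) = 10 - 5 = 5)
((10 + J(y(4, 0)))*(3 - 1*2))**2 = ((10 + 5)*(3 - 1*2))**2 = (15*(3 - 2))**2 = (15*1)**2 = 15**2 = 225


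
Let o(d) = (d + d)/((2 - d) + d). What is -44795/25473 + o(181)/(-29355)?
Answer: -439855946/249253305 ≈ -1.7647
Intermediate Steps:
o(d) = d (o(d) = (2*d)/2 = (2*d)*(½) = d)
-44795/25473 + o(181)/(-29355) = -44795/25473 + 181/(-29355) = -44795*1/25473 + 181*(-1/29355) = -44795/25473 - 181/29355 = -439855946/249253305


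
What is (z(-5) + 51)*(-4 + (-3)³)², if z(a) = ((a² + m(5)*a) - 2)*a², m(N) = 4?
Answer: 121086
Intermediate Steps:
z(a) = a²*(-2 + a² + 4*a) (z(a) = ((a² + 4*a) - 2)*a² = (-2 + a² + 4*a)*a² = a²*(-2 + a² + 4*a))
(z(-5) + 51)*(-4 + (-3)³)² = ((-5)²*(-2 + (-5)² + 4*(-5)) + 51)*(-4 + (-3)³)² = (25*(-2 + 25 - 20) + 51)*(-4 - 27)² = (25*3 + 51)*(-31)² = (75 + 51)*961 = 126*961 = 121086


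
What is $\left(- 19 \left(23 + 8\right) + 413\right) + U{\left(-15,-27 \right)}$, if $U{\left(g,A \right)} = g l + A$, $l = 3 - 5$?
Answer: $-173$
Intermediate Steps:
$l = -2$
$U{\left(g,A \right)} = A - 2 g$ ($U{\left(g,A \right)} = g \left(-2\right) + A = - 2 g + A = A - 2 g$)
$\left(- 19 \left(23 + 8\right) + 413\right) + U{\left(-15,-27 \right)} = \left(- 19 \left(23 + 8\right) + 413\right) - -3 = \left(\left(-19\right) 31 + 413\right) + \left(-27 + 30\right) = \left(-589 + 413\right) + 3 = -176 + 3 = -173$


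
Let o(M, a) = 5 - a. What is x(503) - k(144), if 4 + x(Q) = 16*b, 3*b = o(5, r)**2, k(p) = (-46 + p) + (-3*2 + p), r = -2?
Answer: 64/3 ≈ 21.333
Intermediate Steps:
k(p) = -52 + 2*p (k(p) = (-46 + p) + (-6 + p) = -52 + 2*p)
b = 49/3 (b = (5 - 1*(-2))**2/3 = (5 + 2)**2/3 = (1/3)*7**2 = (1/3)*49 = 49/3 ≈ 16.333)
x(Q) = 772/3 (x(Q) = -4 + 16*(49/3) = -4 + 784/3 = 772/3)
x(503) - k(144) = 772/3 - (-52 + 2*144) = 772/3 - (-52 + 288) = 772/3 - 1*236 = 772/3 - 236 = 64/3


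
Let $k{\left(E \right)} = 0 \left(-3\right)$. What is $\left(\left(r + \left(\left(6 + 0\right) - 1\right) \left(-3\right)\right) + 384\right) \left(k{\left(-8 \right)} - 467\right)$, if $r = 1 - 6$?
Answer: $-169988$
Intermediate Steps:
$k{\left(E \right)} = 0$
$r = -5$ ($r = 1 - 6 = -5$)
$\left(\left(r + \left(\left(6 + 0\right) - 1\right) \left(-3\right)\right) + 384\right) \left(k{\left(-8 \right)} - 467\right) = \left(\left(-5 + \left(\left(6 + 0\right) - 1\right) \left(-3\right)\right) + 384\right) \left(0 - 467\right) = \left(\left(-5 + \left(6 - 1\right) \left(-3\right)\right) + 384\right) \left(-467\right) = \left(\left(-5 + 5 \left(-3\right)\right) + 384\right) \left(-467\right) = \left(\left(-5 - 15\right) + 384\right) \left(-467\right) = \left(-20 + 384\right) \left(-467\right) = 364 \left(-467\right) = -169988$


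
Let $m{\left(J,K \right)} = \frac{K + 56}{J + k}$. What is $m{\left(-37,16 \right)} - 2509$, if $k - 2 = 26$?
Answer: $-2517$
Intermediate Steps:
$k = 28$ ($k = 2 + 26 = 28$)
$m{\left(J,K \right)} = \frac{56 + K}{28 + J}$ ($m{\left(J,K \right)} = \frac{K + 56}{J + 28} = \frac{56 + K}{28 + J}$)
$m{\left(-37,16 \right)} - 2509 = \frac{56 + 16}{28 - 37} - 2509 = \frac{1}{-9} \cdot 72 - 2509 = \left(- \frac{1}{9}\right) 72 - 2509 = -8 - 2509 = -2517$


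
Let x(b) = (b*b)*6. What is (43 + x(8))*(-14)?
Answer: -5978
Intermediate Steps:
x(b) = 6*b**2 (x(b) = b**2*6 = 6*b**2)
(43 + x(8))*(-14) = (43 + 6*8**2)*(-14) = (43 + 6*64)*(-14) = (43 + 384)*(-14) = 427*(-14) = -5978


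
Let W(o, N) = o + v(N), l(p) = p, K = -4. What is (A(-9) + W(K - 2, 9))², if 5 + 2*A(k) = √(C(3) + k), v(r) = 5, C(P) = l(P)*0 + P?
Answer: (7 - I*√6)²/4 ≈ 10.75 - 8.5732*I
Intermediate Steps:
C(P) = P (C(P) = P*0 + P = 0 + P = P)
A(k) = -5/2 + √(3 + k)/2
W(o, N) = 5 + o (W(o, N) = o + 5 = 5 + o)
(A(-9) + W(K - 2, 9))² = ((-5/2 + √(3 - 9)/2) + (5 + (-4 - 2)))² = ((-5/2 + √(-6)/2) + (5 - 6))² = ((-5/2 + (I*√6)/2) - 1)² = ((-5/2 + I*√6/2) - 1)² = (-7/2 + I*√6/2)²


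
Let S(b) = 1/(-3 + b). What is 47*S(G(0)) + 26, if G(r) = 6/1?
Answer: 125/3 ≈ 41.667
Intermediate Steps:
G(r) = 6 (G(r) = 6*1 = 6)
47*S(G(0)) + 26 = 47/(-3 + 6) + 26 = 47/3 + 26 = 125/3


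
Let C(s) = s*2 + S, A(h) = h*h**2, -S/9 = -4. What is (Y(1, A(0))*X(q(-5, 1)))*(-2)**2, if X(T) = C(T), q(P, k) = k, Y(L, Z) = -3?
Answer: -456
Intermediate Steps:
S = 36 (S = -9*(-4) = 36)
A(h) = h**3
C(s) = 36 + 2*s (C(s) = s*2 + 36 = 2*s + 36 = 36 + 2*s)
X(T) = 36 + 2*T
(Y(1, A(0))*X(q(-5, 1)))*(-2)**2 = -3*(36 + 2*1)*(-2)**2 = -3*(36 + 2)*4 = -3*38*4 = -114*4 = -456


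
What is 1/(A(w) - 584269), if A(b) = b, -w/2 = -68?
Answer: -1/584133 ≈ -1.7119e-6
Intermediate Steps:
w = 136 (w = -2*(-68) = 136)
1/(A(w) - 584269) = 1/(136 - 584269) = 1/(-584133) = -1/584133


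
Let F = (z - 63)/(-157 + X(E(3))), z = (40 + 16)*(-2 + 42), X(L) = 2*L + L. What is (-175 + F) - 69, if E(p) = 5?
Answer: -36825/142 ≈ -259.33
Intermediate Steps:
X(L) = 3*L
z = 2240 (z = 56*40 = 2240)
F = -2177/142 (F = (2240 - 63)/(-157 + 3*5) = 2177/(-157 + 15) = 2177/(-142) = 2177*(-1/142) = -2177/142 ≈ -15.331)
(-175 + F) - 69 = (-175 - 2177/142) - 69 = -27027/142 - 69 = -36825/142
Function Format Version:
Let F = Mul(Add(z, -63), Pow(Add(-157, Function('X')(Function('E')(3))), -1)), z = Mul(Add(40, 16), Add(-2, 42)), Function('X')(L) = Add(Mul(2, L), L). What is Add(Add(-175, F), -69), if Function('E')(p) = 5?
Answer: Rational(-36825, 142) ≈ -259.33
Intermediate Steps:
Function('X')(L) = Mul(3, L)
z = 2240 (z = Mul(56, 40) = 2240)
F = Rational(-2177, 142) (F = Mul(Add(2240, -63), Pow(Add(-157, Mul(3, 5)), -1)) = Mul(2177, Pow(Add(-157, 15), -1)) = Mul(2177, Pow(-142, -1)) = Mul(2177, Rational(-1, 142)) = Rational(-2177, 142) ≈ -15.331)
Add(Add(-175, F), -69) = Add(Add(-175, Rational(-2177, 142)), -69) = Add(Rational(-27027, 142), -69) = Rational(-36825, 142)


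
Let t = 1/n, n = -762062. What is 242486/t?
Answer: -184789366132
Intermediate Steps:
t = -1/762062 (t = 1/(-762062) = -1/762062 ≈ -1.3122e-6)
242486/t = 242486/(-1/762062) = 242486*(-762062) = -184789366132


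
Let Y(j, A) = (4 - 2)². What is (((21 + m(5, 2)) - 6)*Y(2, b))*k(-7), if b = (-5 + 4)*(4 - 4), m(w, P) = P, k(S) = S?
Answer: -476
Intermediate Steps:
b = 0 (b = -1*0 = 0)
Y(j, A) = 4 (Y(j, A) = 2² = 4)
(((21 + m(5, 2)) - 6)*Y(2, b))*k(-7) = (((21 + 2) - 6)*4)*(-7) = ((23 - 6)*4)*(-7) = (17*4)*(-7) = 68*(-7) = -476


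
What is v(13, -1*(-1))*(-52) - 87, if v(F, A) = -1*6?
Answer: 225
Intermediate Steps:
v(F, A) = -6
v(13, -1*(-1))*(-52) - 87 = -6*(-52) - 87 = 312 - 87 = 225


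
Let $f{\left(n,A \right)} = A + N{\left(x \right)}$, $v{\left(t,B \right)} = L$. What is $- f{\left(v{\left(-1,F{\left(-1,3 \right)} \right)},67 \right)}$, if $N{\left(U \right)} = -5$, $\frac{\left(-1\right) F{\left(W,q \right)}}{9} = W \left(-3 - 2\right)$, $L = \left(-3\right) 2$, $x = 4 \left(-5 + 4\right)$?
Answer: $-62$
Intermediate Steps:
$x = -4$ ($x = 4 \left(-1\right) = -4$)
$L = -6$
$F{\left(W,q \right)} = 45 W$ ($F{\left(W,q \right)} = - 9 W \left(-3 - 2\right) = - 9 W \left(-5\right) = - 9 \left(- 5 W\right) = 45 W$)
$v{\left(t,B \right)} = -6$
$f{\left(n,A \right)} = -5 + A$ ($f{\left(n,A \right)} = A - 5 = -5 + A$)
$- f{\left(v{\left(-1,F{\left(-1,3 \right)} \right)},67 \right)} = - (-5 + 67) = \left(-1\right) 62 = -62$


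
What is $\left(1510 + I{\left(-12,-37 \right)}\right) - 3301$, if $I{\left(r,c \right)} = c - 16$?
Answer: $-1844$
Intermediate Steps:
$I{\left(r,c \right)} = -16 + c$
$\left(1510 + I{\left(-12,-37 \right)}\right) - 3301 = \left(1510 - 53\right) - 3301 = 1457 - 3301 = -1844$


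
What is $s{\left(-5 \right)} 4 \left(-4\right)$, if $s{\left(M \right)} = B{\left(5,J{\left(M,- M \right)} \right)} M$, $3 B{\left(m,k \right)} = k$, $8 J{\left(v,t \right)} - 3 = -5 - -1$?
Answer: $- \frac{10}{3} \approx -3.3333$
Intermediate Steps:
$J{\left(v,t \right)} = - \frac{1}{8}$ ($J{\left(v,t \right)} = \frac{3}{8} + \frac{-5 - -1}{8} = \frac{3}{8} + \frac{-5 + 1}{8} = \frac{3}{8} + \frac{1}{8} \left(-4\right) = \frac{3}{8} - \frac{1}{2} = - \frac{1}{8}$)
$B{\left(m,k \right)} = \frac{k}{3}$
$s{\left(M \right)} = - \frac{M}{24}$ ($s{\left(M \right)} = \frac{1}{3} \left(- \frac{1}{8}\right) M = - \frac{M}{24}$)
$s{\left(-5 \right)} 4 \left(-4\right) = \left(- \frac{1}{24}\right) \left(-5\right) 4 \left(-4\right) = \frac{5}{24} \cdot 4 \left(-4\right) = \frac{5}{6} \left(-4\right) = - \frac{10}{3}$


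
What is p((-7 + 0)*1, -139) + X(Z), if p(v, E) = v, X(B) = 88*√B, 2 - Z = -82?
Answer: -7 + 176*√21 ≈ 799.53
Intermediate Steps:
Z = 84 (Z = 2 - 1*(-82) = 2 + 82 = 84)
p((-7 + 0)*1, -139) + X(Z) = (-7 + 0)*1 + 88*√84 = -7*1 + 88*(2*√21) = -7 + 176*√21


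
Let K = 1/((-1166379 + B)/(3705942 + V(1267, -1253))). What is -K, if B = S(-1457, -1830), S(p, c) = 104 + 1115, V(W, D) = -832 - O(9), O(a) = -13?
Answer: 3705123/1165160 ≈ 3.1799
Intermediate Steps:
V(W, D) = -819 (V(W, D) = -832 - 1*(-13) = -832 + 13 = -819)
S(p, c) = 1219
B = 1219
K = -3705123/1165160 (K = 1/((-1166379 + 1219)/(3705942 - 819)) = 1/(-1165160/3705123) = -3705123/1165160 ≈ -3.1799)
-K = -1*(-3705123/1165160) = 3705123/1165160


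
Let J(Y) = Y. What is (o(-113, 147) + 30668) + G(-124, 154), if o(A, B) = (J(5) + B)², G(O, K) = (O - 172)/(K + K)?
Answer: 4140370/77 ≈ 53771.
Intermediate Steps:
G(O, K) = (-172 + O)/(2*K) (G(O, K) = (-172 + O)/((2*K)) = (-172 + O)*(1/(2*K)) = (-172 + O)/(2*K))
o(A, B) = (5 + B)²
(o(-113, 147) + 30668) + G(-124, 154) = ((5 + 147)² + 30668) + (½)*(-172 - 124)/154 = (152² + 30668) + (½)*(1/154)*(-296) = (23104 + 30668) - 74/77 = 53772 - 74/77 = 4140370/77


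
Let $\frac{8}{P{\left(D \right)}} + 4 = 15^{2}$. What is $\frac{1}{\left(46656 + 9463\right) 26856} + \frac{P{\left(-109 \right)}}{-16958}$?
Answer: $- \frac{6026653597}{2824152607543176} \approx -2.134 \cdot 10^{-6}$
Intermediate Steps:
$P{\left(D \right)} = \frac{8}{221}$ ($P{\left(D \right)} = \frac{8}{-4 + 15^{2}} = \frac{8}{-4 + 225} = \frac{8}{221}$)
$\frac{1}{\left(46656 + 9463\right) 26856} + \frac{P{\left(-109 \right)}}{-16958} = \frac{1}{\left(46656 + 9463\right) 26856} + \frac{8}{221 \left(-16958\right)} = \frac{1}{56119} \cdot \frac{1}{26856} + \frac{8}{221} \left(- \frac{1}{16958}\right) = \frac{1}{56119} \cdot \frac{1}{26856} - \frac{4}{1873859} = \frac{1}{1507131864} - \frac{4}{1873859} = - \frac{6026653597}{2824152607543176}$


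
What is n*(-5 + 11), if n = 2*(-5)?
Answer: -60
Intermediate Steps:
n = -10
n*(-5 + 11) = -10*(-5 + 11) = -10*6 = -60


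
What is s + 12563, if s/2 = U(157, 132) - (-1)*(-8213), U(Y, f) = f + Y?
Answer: -3285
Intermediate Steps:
U(Y, f) = Y + f
s = -15848 (s = 2*((157 + 132) - (-1)*(-8213)) = 2*(289 - 1*8213) = 2*(289 - 8213) = 2*(-7924) = -15848)
s + 12563 = -15848 + 12563 = -3285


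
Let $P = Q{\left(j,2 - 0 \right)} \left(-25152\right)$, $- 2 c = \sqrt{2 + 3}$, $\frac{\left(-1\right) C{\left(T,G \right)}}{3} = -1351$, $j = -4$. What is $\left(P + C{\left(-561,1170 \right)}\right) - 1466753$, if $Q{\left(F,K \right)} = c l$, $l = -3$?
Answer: $-1462700 - 37728 \sqrt{5} \approx -1.5471 \cdot 10^{6}$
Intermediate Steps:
$C{\left(T,G \right)} = 4053$ ($C{\left(T,G \right)} = \left(-3\right) \left(-1351\right) = 4053$)
$c = - \frac{\sqrt{5}}{2}$ ($c = - \frac{\sqrt{2 + 3}}{2} = - \frac{\sqrt{5}}{2} \approx -1.118$)
$Q{\left(F,K \right)} = \frac{3 \sqrt{5}}{2}$ ($Q{\left(F,K \right)} = - \frac{\sqrt{5}}{2} \left(-3\right) = \frac{3 \sqrt{5}}{2}$)
$P = - 37728 \sqrt{5}$ ($P = \frac{3 \sqrt{5}}{2} \left(-25152\right) = - 37728 \sqrt{5} \approx -84362.0$)
$\left(P + C{\left(-561,1170 \right)}\right) - 1466753 = \left(- 37728 \sqrt{5} + 4053\right) - 1466753 = \left(4053 - 37728 \sqrt{5}\right) - 1466753 = -1462700 - 37728 \sqrt{5}$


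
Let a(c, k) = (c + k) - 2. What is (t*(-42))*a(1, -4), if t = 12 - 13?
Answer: -210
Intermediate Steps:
t = -1
a(c, k) = -2 + c + k
(t*(-42))*a(1, -4) = (-1*(-42))*(-2 + 1 - 4) = 42*(-5) = -210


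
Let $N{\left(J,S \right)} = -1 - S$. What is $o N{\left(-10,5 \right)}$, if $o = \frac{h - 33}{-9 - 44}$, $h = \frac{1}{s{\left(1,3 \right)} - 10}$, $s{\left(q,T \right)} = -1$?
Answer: $- \frac{2184}{583} \approx -3.7461$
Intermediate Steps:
$h = - \frac{1}{11}$ ($h = \frac{1}{-1 - 10} = \frac{1}{-11} = - \frac{1}{11} \approx -0.090909$)
$o = \frac{364}{583}$ ($o = \frac{- \frac{1}{11} - 33}{-9 - 44} = - \frac{364}{11 \left(-53\right)} = \left(- \frac{364}{11}\right) \left(- \frac{1}{53}\right) = \frac{364}{583} \approx 0.62436$)
$o N{\left(-10,5 \right)} = \frac{364 \left(-1 - 5\right)}{583} = \frac{364}{583} \left(-6\right) = - \frac{2184}{583}$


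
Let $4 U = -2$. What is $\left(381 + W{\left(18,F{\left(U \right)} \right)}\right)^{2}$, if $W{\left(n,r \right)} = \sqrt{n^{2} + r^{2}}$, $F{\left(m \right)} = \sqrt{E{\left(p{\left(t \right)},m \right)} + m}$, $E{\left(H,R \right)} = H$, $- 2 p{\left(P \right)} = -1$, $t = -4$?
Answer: $159201$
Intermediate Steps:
$p{\left(P \right)} = \frac{1}{2}$ ($p{\left(P \right)} = \left(- \frac{1}{2}\right) \left(-1\right) = \frac{1}{2}$)
$U = - \frac{1}{2}$ ($U = \frac{1}{4} \left(-2\right) = - \frac{1}{2} \approx -0.5$)
$F{\left(m \right)} = \sqrt{\frac{1}{2} + m}$
$\left(381 + W{\left(18,F{\left(U \right)} \right)}\right)^{2} = \left(381 + \sqrt{18^{2} + \left(\frac{\sqrt{2 + 4 \left(- \frac{1}{2}\right)}}{2}\right)^{2}}\right)^{2} = \left(381 + \sqrt{324 + \left(\frac{\sqrt{2 - 2}}{2}\right)^{2}}\right)^{2} = \left(381 + \sqrt{324 + \left(\frac{\sqrt{0}}{2}\right)^{2}}\right)^{2} = \left(381 + \sqrt{324 + \left(\frac{1}{2} \cdot 0\right)^{2}}\right)^{2} = \left(381 + \sqrt{324 + 0^{2}}\right)^{2} = \left(381 + \sqrt{324 + 0}\right)^{2} = \left(381 + \sqrt{324}\right)^{2} = \left(381 + 18\right)^{2} = 399^{2} = 159201$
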